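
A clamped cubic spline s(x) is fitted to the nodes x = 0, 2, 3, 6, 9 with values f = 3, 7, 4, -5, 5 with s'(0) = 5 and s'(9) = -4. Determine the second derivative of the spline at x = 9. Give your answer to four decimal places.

-10.4568

With M_i denoting the second derivative at x_i, h_i = 2, 1, 3, 3, and Δ_i = (y_(i+1) − y_i)/h_i = 2, -3, -3, 10/3:
  2·M_0 + 6·M_1 + 1·M_2 = 6(Δ_1 - Δ_0) = -30
  1·M_1 + 8·M_2 + 3·M_3 = 6(Δ_2 - Δ_1) = 0
  3·M_2 + 12·M_3 + 3·M_4 = 6(Δ_3 - Δ_2) = 38
Clamped end conditions give two more equations: 2h_0·M_0 + h_0·M_1 = 6(Δ_0 - s'(0)) = -18 and h_3·M_3 + 2h_3·M_4 = 6(s'(9) - Δ_3) = -44.
Forward elimination and back-substitution give M_0 = -419/162, M_1 = -310/81, M_2 = -151/81, M_3 = 506/81, M_4 = -847/81.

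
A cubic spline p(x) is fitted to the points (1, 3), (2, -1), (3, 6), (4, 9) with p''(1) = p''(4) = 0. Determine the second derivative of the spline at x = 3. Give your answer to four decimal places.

-10.8000

Put M_i = p'' at the i-th knot. Here h = (1, 1, 1) and Δ = (-4, 7, 3), so the interior equations h_(i-1)·M_(i-1) + 2(h_(i-1)+h_i)·M_i + h_i·M_(i+1) = 6(Δ_i − Δ_(i-1)) read
  1·M_0 + 4·M_1 + 1·M_2 = 6(Δ_1 - Δ_0) = 66
  1·M_1 + 4·M_2 + 1·M_3 = 6(Δ_2 - Δ_1) = -24
Natural end conditions: M_0 = M_3 = 0.
Forward elimination and back-substitution give M_0 = 0, M_1 = 96/5, M_2 = -54/5, M_3 = 0.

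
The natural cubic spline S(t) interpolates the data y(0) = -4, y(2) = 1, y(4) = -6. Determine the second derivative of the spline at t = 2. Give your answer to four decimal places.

Let M_i = S''(x_i). Step sizes h_i = 2, 2; slopes of the chords Δ_i = (y_(i+1) - y_i)/h_i = 5/2, -7/2.
  2·M_0 + 8·M_1 + 2·M_2 = 6(Δ_1 - Δ_0) = -36
Natural end conditions: M_0 = M_2 = 0.
Forward elimination and back-substitution give M_0 = 0, M_1 = -9/2, M_2 = 0.

-4.5000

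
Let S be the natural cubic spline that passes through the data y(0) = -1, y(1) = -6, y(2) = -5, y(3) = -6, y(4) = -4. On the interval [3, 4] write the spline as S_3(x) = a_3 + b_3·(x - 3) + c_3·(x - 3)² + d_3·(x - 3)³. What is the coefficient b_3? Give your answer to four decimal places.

With m_i denoting the second derivative at x_i, h_i = 1, 1, 1, 1, and Δ_i = (y_(i+1) − y_i)/h_i = -5, 1, -1, 2:
  1·m_0 + 4·m_1 + 1·m_2 = 6(Δ_1 - Δ_0) = 36
  1·m_1 + 4·m_2 + 1·m_3 = 6(Δ_2 - Δ_1) = -12
  1·m_2 + 4·m_3 + 1·m_4 = 6(Δ_3 - Δ_2) = 18
Natural end conditions: m_0 = m_4 = 0.
Solving: m_0 = 0, m_1 = 303/28, m_2 = -51/7, m_3 = 177/28, m_4 = 0.
On [3, 4], with S_3(x) = a_3 + b_3·(x - 3) + c_3·(x - 3)² + d_3·(x - 3)³: c_3 = m_3/2 = 177/56, d_3 = (m_4 - m_3)/(6h_3) = -59/56, b_3 = Δ_3 - h_3(2m_3 + m_4)/6 = -3/28.

-0.1071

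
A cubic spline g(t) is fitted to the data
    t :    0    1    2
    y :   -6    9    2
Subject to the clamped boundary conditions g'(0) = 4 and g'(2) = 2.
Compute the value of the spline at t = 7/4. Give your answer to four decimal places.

With m_i denoting the second derivative at x_i, h_i = 1, 1, and Δ_i = (y_(i+1) − y_i)/h_i = 15, -7:
  1·m_0 + 4·m_1 + 1·m_2 = 6(Δ_1 - Δ_0) = -132
Clamped end conditions give two more equations: 2h_0·m_0 + h_0·m_1 = 6(Δ_0 - g'(0)) = 66 and h_1·m_1 + 2h_1·m_2 = 6(g'(2) - Δ_1) = 54.
Solving the tridiagonal system: m_0 = 65, m_1 = -64, m_2 = 59.
On [1, 2], g(t) = 9 + 9/2·(t - 1) - 32·(t - 1)² + 41/2·(t - 1)³.
With (t - 1) = 3/4: g(7/4) = 387/128.

3.0234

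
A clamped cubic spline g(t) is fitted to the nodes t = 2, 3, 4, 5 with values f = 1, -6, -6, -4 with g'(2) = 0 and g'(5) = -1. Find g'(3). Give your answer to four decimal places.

Write m_i for g''(x_i). With h_i = 1, 1, 1 and divided differences Δ_i = -7, 0, 2, the continuity of g' gives the tridiagonal system
  1·m_0 + 4·m_1 + 1·m_2 = 6(Δ_1 - Δ_0) = 42
  1·m_1 + 4·m_2 + 1·m_3 = 6(Δ_2 - Δ_1) = 12
Clamped end conditions give two more equations: 2h_0·m_0 + h_0·m_1 = 6(Δ_0 - g'(2)) = -42 and h_2·m_2 + 2h_2·m_3 = 6(g'(5) - Δ_2) = -18.
Solving: m_0 = -448/15, m_1 = 266/15, m_2 = 14/15, m_3 = -142/15.
On [3, 4], g'(t) = b_1 + 2c_1·(t - 3) + 3d_1·(t - 3)² with b_1 = Δ_1 - h_1(2m_1 + m_2)/6 = -91/15, c_1 = m_1/2 = 133/15, d_1 = (m_2 - m_1)/(6h_1) = -14/5. So g'(3) = -91/15.

-6.0667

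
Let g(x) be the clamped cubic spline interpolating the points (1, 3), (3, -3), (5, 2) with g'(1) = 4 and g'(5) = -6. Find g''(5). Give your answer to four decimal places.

Write σ_i for g''(x_i). With h_i = 2, 2 and divided differences Δ_i = -3, 5/2, the continuity of g' gives the tridiagonal system
  2·σ_0 + 8·σ_1 + 2·σ_2 = 6(Δ_1 - Δ_0) = 33
Clamped end conditions give two more equations: 2h_0·σ_0 + h_0·σ_1 = 6(Δ_0 - g'(1)) = -42 and h_1·σ_1 + 2h_1·σ_2 = 6(g'(5) - Δ_1) = -51.
Solving: σ_0 = -137/8, σ_1 = 53/4, σ_2 = -155/8.

-19.3750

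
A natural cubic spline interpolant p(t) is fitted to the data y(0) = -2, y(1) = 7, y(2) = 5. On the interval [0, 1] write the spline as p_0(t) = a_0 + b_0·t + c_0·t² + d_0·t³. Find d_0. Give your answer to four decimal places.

-2.7500

Let m_i = p''(x_i). Step sizes h_i = 1, 1; slopes of the chords Δ_i = (y_(i+1) - y_i)/h_i = 9, -2.
  1·m_0 + 4·m_1 + 1·m_2 = 6(Δ_1 - Δ_0) = -66
Natural end conditions: m_0 = m_2 = 0.
Hence m_0 = 0, m_1 = -33/2, m_2 = 0.
On [0, 1], with p_0(t) = a_0 + b_0·t + c_0·t² + d_0·t³: c_0 = m_0/2 = 0, d_0 = (m_1 - m_0)/(6h_0) = -11/4, b_0 = Δ_0 - h_0(2m_0 + m_1)/6 = 47/4.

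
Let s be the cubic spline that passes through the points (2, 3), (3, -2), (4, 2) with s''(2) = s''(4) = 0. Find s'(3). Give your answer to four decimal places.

-0.5000

Write M_i for s''(x_i). With h_i = 1, 1 and divided differences Δ_i = -5, 4, the continuity of s' gives the tridiagonal system
  1·M_0 + 4·M_1 + 1·M_2 = 6(Δ_1 - Δ_0) = 54
Natural end conditions: M_0 = M_2 = 0.
Solving the tridiagonal system: M_0 = 0, M_1 = 27/2, M_2 = 0.
On [3, 4], s'(x) = b_1 + 2c_1·(x - 3) + 3d_1·(x - 3)² with b_1 = Δ_1 - h_1(2M_1 + M_2)/6 = -1/2, c_1 = M_1/2 = 27/4, d_1 = (M_2 - M_1)/(6h_1) = -9/4. So s'(3) = -1/2.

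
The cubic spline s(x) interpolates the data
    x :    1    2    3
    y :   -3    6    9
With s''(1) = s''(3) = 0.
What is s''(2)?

Write M_i for s''(x_i). With h_i = 1, 1 and divided differences Δ_i = 9, 3, the continuity of s' gives the tridiagonal system
  1·M_0 + 4·M_1 + 1·M_2 = 6(Δ_1 - Δ_0) = -36
Natural end conditions: M_0 = M_2 = 0.
Hence M_0 = 0, M_1 = -9, M_2 = 0.

-9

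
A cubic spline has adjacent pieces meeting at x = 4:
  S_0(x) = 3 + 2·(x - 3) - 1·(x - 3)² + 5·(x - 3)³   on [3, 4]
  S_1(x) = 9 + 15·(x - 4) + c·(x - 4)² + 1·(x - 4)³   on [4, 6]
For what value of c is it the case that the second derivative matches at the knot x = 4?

S_0''(x) = -2 + 30·(x - 3), so S_0''(4) = 28. On the right, S_1''(4) = 2c, so c = 14.

14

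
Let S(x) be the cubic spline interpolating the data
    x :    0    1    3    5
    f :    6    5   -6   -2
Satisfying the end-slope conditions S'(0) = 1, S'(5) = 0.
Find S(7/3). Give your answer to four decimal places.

Put σ_i = S'' at the i-th knot. Here h = (1, 2, 2) and Δ = (-1, -11/2, 2), so the interior equations h_(i-1)·σ_(i-1) + 2(h_(i-1)+h_i)·σ_i + h_i·σ_(i+1) = 6(Δ_i − Δ_(i-1)) read
  1·σ_0 + 6·σ_1 + 2·σ_2 = 6(Δ_1 - Δ_0) = -27
  2·σ_1 + 8·σ_2 + 2·σ_3 = 6(Δ_2 - Δ_1) = 45
Clamped end conditions give two more equations: 2h_0·σ_0 + h_0·σ_1 = 6(Δ_0 - S'(0)) = -12 and h_2·σ_2 + 2h_2·σ_3 = 6(S'(5) - Δ_2) = -12.
Solving: σ_0 = -55/23, σ_1 = -166/23, σ_2 = 215/23, σ_3 = -353/46.
On [1, 3], S(x) = 5 - 175/46·(x - 1) - 83/23·(x - 1)² + 127/92·(x - 1)³.
With (x - 1) = 4/3: S(7/3) = -1997/621.

-3.2158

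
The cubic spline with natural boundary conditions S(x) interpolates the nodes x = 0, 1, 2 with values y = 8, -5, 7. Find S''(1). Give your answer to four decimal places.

Put M_i = S'' at the i-th knot. Here h = (1, 1) and Δ = (-13, 12), so the interior equations h_(i-1)·M_(i-1) + 2(h_(i-1)+h_i)·M_i + h_i·M_(i+1) = 6(Δ_i − Δ_(i-1)) read
  1·M_0 + 4·M_1 + 1·M_2 = 6(Δ_1 - Δ_0) = 150
Natural end conditions: M_0 = M_2 = 0.
Hence M_0 = 0, M_1 = 75/2, M_2 = 0.

37.5000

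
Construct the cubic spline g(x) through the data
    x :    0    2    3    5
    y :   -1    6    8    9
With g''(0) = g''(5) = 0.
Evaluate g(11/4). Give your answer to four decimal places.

Let M_i = g''(x_i). Step sizes h_i = 2, 1, 2; slopes of the chords Δ_i = (y_(i+1) - y_i)/h_i = 7/2, 2, 1/2.
  2·M_0 + 6·M_1 + 1·M_2 = 6(Δ_1 - Δ_0) = -9
  1·M_1 + 6·M_2 + 2·M_3 = 6(Δ_2 - Δ_1) = -9
Natural end conditions: M_0 = M_3 = 0.
Hence M_0 = 0, M_1 = -9/7, M_2 = -9/7, M_3 = 0.
On [2, 3], g(x) = 6 + 37/14·(x - 2) - 9/14·(x - 2)² + 0·(x - 2)³.
With (x - 2) = 3/4: g(11/4) = 1707/224.

7.6205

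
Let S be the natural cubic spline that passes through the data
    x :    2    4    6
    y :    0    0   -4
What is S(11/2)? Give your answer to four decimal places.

-2.7656

With M_i denoting the second derivative at x_i, h_i = 2, 2, and Δ_i = (y_(i+1) − y_i)/h_i = 0, -2:
  2·M_0 + 8·M_1 + 2·M_2 = 6(Δ_1 - Δ_0) = -12
Natural end conditions: M_0 = M_2 = 0.
Solving the tridiagonal system: M_0 = 0, M_1 = -3/2, M_2 = 0.
On [4, 6], S(x) = 0 - 1·(x - 4) - 3/4·(x - 4)² + 1/8·(x - 4)³.
With (x - 4) = 3/2: S(11/2) = -177/64.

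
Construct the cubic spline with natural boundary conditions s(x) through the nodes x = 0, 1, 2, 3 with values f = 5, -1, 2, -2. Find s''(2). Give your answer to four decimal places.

-14.8000

With M_i denoting the second derivative at x_i, h_i = 1, 1, 1, and Δ_i = (y_(i+1) − y_i)/h_i = -6, 3, -4:
  1·M_0 + 4·M_1 + 1·M_2 = 6(Δ_1 - Δ_0) = 54
  1·M_1 + 4·M_2 + 1·M_3 = 6(Δ_2 - Δ_1) = -42
Natural end conditions: M_0 = M_3 = 0.
Solving: M_0 = 0, M_1 = 86/5, M_2 = -74/5, M_3 = 0.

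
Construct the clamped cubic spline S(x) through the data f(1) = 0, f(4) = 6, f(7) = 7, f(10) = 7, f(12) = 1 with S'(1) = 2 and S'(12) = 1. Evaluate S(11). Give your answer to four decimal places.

With M_i denoting the second derivative at x_i, h_i = 3, 3, 3, 2, and Δ_i = (y_(i+1) − y_i)/h_i = 2, 1/3, 0, -3:
  3·M_0 + 12·M_1 + 3·M_2 = 6(Δ_1 - Δ_0) = -10
  3·M_1 + 12·M_2 + 3·M_3 = 6(Δ_2 - Δ_1) = -2
  3·M_2 + 10·M_3 + 2·M_4 = 6(Δ_3 - Δ_2) = -18
Clamped end conditions give two more equations: 2h_0·M_0 + h_0·M_1 = 6(Δ_0 - S'(1)) = 0 and h_3·M_3 + 2h_3·M_4 = 6(S'(12) - Δ_3) = 24.
Solving the tridiagonal system: M_0 = 134/213, M_1 = -268/213, M_2 = 76/71, M_3 = -262/71, M_4 = 557/71.
On [10, 12], S(x) = 7 - 224/71·(x - 10) - 131/71·(x - 10)² + 273/284·(x - 10)³.
With (x - 10) = 1: S(11) = 841/284.

2.9613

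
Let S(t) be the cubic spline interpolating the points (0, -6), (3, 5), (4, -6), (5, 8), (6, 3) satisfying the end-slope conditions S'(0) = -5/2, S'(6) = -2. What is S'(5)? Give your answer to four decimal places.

With M_i denoting the second derivative at x_i, h_i = 3, 1, 1, 1, and Δ_i = (y_(i+1) − y_i)/h_i = 11/3, -11, 14, -5:
  3·M_0 + 8·M_1 + 1·M_2 = 6(Δ_1 - Δ_0) = -88
  1·M_1 + 4·M_2 + 1·M_3 = 6(Δ_2 - Δ_1) = 150
  1·M_2 + 4·M_3 + 1·M_4 = 6(Δ_3 - Δ_2) = -114
Clamped end conditions give two more equations: 2h_0·M_0 + h_0·M_1 = 6(Δ_0 - S'(0)) = 37 and h_3·M_3 + 2h_3·M_4 = 6(S'(6) - Δ_3) = 18.
Hence M_0 = 2021/108, M_1 = -1355/54, M_2 = 6113/108, M_3 = -2771/54, M_4 = 3743/108.
On [5, 6], S'(t) = b_3 + 2c_3·(t - 5) + 3d_3·(t - 5)² with b_3 = Δ_3 - h_3(2M_3 + M_4)/6 = 1367/216, c_3 = M_3/2 = -2771/108, d_3 = (M_4 - M_3)/(6h_3) = 3095/216. So S'(5) = 1367/216.

6.3287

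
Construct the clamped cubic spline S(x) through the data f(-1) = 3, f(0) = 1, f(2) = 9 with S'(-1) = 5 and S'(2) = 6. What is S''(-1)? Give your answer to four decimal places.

-26.6667

Let σ_i = S''(x_i). Step sizes h_i = 1, 2; slopes of the chords Δ_i = (y_(i+1) - y_i)/h_i = -2, 4.
  1·σ_0 + 6·σ_1 + 2·σ_2 = 6(Δ_1 - Δ_0) = 36
Clamped end conditions give two more equations: 2h_0·σ_0 + h_0·σ_1 = 6(Δ_0 - S'(-1)) = -42 and h_1·σ_1 + 2h_1·σ_2 = 6(S'(2) - Δ_1) = 12.
Forward elimination and back-substitution give σ_0 = -80/3, σ_1 = 34/3, σ_2 = -8/3.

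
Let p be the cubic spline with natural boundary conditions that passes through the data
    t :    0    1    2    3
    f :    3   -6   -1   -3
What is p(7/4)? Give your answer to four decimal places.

Let σ_i = p''(x_i). Step sizes h_i = 1, 1, 1; slopes of the chords Δ_i = (y_(i+1) - y_i)/h_i = -9, 5, -2.
  1·σ_0 + 4·σ_1 + 1·σ_2 = 6(Δ_1 - Δ_0) = 84
  1·σ_1 + 4·σ_2 + 1·σ_3 = 6(Δ_2 - Δ_1) = -42
Natural end conditions: σ_0 = σ_3 = 0.
Forward elimination and back-substitution give σ_0 = 0, σ_1 = 126/5, σ_2 = -84/5, σ_3 = 0.
On [1, 2], p(t) = -6 - 3/5·(t - 1) + 63/5·(t - 1)² - 7·(t - 1)³.
With (t - 1) = 3/4: p(7/4) = -741/320.

-2.3156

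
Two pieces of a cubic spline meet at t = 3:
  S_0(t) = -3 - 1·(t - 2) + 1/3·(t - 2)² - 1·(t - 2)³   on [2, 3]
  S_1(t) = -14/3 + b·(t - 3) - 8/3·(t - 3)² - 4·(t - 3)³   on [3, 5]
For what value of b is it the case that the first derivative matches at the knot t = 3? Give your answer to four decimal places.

-3.3333

S_0'(t) = -1 + 2/3·(t - 2) - 3·(t - 2)², so S_0'(3) = -10/3. On the right, S_1'(3) = b, so b = -10/3.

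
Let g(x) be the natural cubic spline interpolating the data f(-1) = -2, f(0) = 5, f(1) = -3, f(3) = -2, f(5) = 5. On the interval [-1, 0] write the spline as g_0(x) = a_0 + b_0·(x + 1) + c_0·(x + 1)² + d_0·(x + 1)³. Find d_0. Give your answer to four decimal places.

-4.2976

Write M_i for g''(x_i). With h_i = 1, 1, 2, 2 and divided differences Δ_i = 7, -8, 1/2, 7/2, the continuity of g' gives the tridiagonal system
  1·M_0 + 4·M_1 + 1·M_2 = 6(Δ_1 - Δ_0) = -90
  1·M_1 + 6·M_2 + 2·M_3 = 6(Δ_2 - Δ_1) = 51
  2·M_2 + 8·M_3 + 2·M_4 = 6(Δ_3 - Δ_2) = 18
Natural end conditions: M_0 = M_4 = 0.
Forward elimination and back-substitution give M_0 = 0, M_1 = -361/14, M_2 = 92/7, M_3 = -29/28, M_4 = 0.
On [-1, 0], with g_0(x) = a_0 + b_0·(x + 1) + c_0·(x + 1)² + d_0·(x + 1)³: c_0 = M_0/2 = 0, d_0 = (M_1 - M_0)/(6h_0) = -361/84, b_0 = Δ_0 - h_0(2M_0 + M_1)/6 = 949/84.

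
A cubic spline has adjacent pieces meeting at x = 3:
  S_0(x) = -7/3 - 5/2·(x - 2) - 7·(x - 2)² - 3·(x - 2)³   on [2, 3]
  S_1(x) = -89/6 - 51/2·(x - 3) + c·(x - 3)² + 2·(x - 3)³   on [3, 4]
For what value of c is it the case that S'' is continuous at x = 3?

S_0''(x) = -14 - 18·(x - 2), so S_0''(3) = -32. On the right, S_1''(3) = 2c, so c = -16.

-16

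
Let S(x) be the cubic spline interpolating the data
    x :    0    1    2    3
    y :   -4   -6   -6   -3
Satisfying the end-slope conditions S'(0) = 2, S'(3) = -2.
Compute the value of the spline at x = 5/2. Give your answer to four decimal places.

Let M_i = S''(x_i). Step sizes h_i = 1, 1, 1; slopes of the chords Δ_i = (y_(i+1) - y_i)/h_i = -2, 0, 3.
  1·M_0 + 4·M_1 + 1·M_2 = 6(Δ_1 - Δ_0) = 12
  1·M_1 + 4·M_2 + 1·M_3 = 6(Δ_2 - Δ_1) = 18
Clamped end conditions give two more equations: 2h_0·M_0 + h_0·M_1 = 6(Δ_0 - S'(0)) = -24 and h_2·M_2 + 2h_2·M_3 = 6(S'(3) - Δ_2) = -30.
Forward elimination and back-substitution give M_0 = -214/15, M_1 = 68/15, M_2 = 122/15, M_3 = -286/15.
On [2, 3], S(x) = -6 + 52/15·(x - 2) + 61/15·(x - 2)² - 68/15·(x - 2)³.
With (x - 2) = 1/2: S(5/2) = -229/60.

-3.8167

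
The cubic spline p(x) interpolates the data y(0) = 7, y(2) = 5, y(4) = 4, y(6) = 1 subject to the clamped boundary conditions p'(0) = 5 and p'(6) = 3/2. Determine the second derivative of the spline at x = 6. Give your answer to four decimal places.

6.1333

With M_i denoting the second derivative at x_i, h_i = 2, 2, 2, and Δ_i = (y_(i+1) − y_i)/h_i = -1, -1/2, -3/2:
  2·M_0 + 8·M_1 + 2·M_2 = 6(Δ_1 - Δ_0) = 3
  2·M_1 + 8·M_2 + 2·M_3 = 6(Δ_2 - Δ_1) = -6
Clamped end conditions give two more equations: 2h_0·M_0 + h_0·M_1 = 6(Δ_0 - p'(0)) = -36 and h_2·M_2 + 2h_2·M_3 = 6(p'(6) - Δ_2) = 18.
Hence M_0 = -329/30, M_1 = 59/15, M_2 = -49/15, M_3 = 92/15.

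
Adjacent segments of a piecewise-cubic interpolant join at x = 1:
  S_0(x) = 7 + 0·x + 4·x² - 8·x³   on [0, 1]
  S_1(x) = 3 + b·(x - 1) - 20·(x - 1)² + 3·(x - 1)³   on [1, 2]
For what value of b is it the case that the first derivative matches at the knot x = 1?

S_0'(x) = 0 + 8·x - 24·x², so S_0'(1) = -16. On the right, S_1'(1) = b, so b = -16.

-16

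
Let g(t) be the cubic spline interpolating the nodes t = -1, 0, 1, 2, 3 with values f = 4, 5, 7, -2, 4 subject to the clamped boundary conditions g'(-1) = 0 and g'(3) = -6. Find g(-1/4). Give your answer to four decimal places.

Write m_i for g''(x_i). With h_i = 1, 1, 1, 1 and divided differences Δ_i = 1, 2, -9, 6, the continuity of g' gives the tridiagonal system
  1·m_0 + 4·m_1 + 1·m_2 = 6(Δ_1 - Δ_0) = 6
  1·m_1 + 4·m_2 + 1·m_3 = 6(Δ_2 - Δ_1) = -66
  1·m_2 + 4·m_3 + 1·m_4 = 6(Δ_3 - Δ_2) = 90
Clamped end conditions give two more equations: 2h_0·m_0 + h_0·m_1 = 6(Δ_0 - g'(-1)) = 6 and h_3·m_3 + 2h_3·m_4 = 6(g'(3) - Δ_3) = -72.
Hence m_0 = -12/7, m_1 = 66/7, m_2 = -30, m_3 = 312/7, m_4 = -408/7.
On [-1, 0], g(t) = 4 + 0·(t + 1) - 6/7·(t + 1)² + 13/7·(t + 1)³.
With (t + 1) = 3/4: g(-1/4) = 1927/448.

4.3013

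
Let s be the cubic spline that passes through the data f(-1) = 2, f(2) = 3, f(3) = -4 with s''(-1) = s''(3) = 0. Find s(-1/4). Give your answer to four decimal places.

4.1836

Put M_i = s'' at the i-th knot. Here h = (3, 1) and Δ = (1/3, -7), so the interior equations h_(i-1)·M_(i-1) + 2(h_(i-1)+h_i)·M_i + h_i·M_(i+1) = 6(Δ_i − Δ_(i-1)) read
  3·M_0 + 8·M_1 + 1·M_2 = 6(Δ_1 - Δ_0) = -44
Natural end conditions: M_0 = M_2 = 0.
Hence M_0 = 0, M_1 = -11/2, M_2 = 0.
On [-1, 2], s(x) = 2 + 37/12·(x + 1) + 0·(x + 1)² - 11/36·(x + 1)³.
With (x + 1) = 3/4: s(-1/4) = 1071/256.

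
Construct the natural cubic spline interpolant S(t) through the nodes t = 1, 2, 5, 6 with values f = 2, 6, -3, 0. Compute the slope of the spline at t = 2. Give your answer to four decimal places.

Put M_i = S'' at the i-th knot. Here h = (1, 3, 1) and Δ = (4, -3, 3), so the interior equations h_(i-1)·M_(i-1) + 2(h_(i-1)+h_i)·M_i + h_i·M_(i+1) = 6(Δ_i − Δ_(i-1)) read
  1·M_0 + 8·M_1 + 3·M_2 = 6(Δ_1 - Δ_0) = -42
  3·M_1 + 8·M_2 + 1·M_3 = 6(Δ_2 - Δ_1) = 36
Natural end conditions: M_0 = M_3 = 0.
Solving: M_0 = 0, M_1 = -444/55, M_2 = 414/55, M_3 = 0.
On [2, 5], S'(t) = b_1 + 2c_1·(t - 2) + 3d_1·(t - 2)² with b_1 = Δ_1 - h_1(2M_1 + M_2)/6 = 72/55, c_1 = M_1/2 = -222/55, d_1 = (M_2 - M_1)/(6h_1) = 13/15. So S'(2) = 72/55.

1.3091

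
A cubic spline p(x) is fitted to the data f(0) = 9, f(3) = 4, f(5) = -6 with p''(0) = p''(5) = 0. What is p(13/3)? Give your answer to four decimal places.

-2.2716

Write M_i for p''(x_i). With h_i = 3, 2 and divided differences Δ_i = -5/3, -5, the continuity of p' gives the tridiagonal system
  3·M_0 + 10·M_1 + 2·M_2 = 6(Δ_1 - Δ_0) = -20
Natural end conditions: M_0 = M_2 = 0.
Solving: M_0 = 0, M_1 = -2, M_2 = 0.
On [3, 5], p(x) = 4 - 11/3·(x - 3) - 1·(x - 3)² + 1/6·(x - 3)³.
With (x - 3) = 4/3: p(13/3) = -184/81.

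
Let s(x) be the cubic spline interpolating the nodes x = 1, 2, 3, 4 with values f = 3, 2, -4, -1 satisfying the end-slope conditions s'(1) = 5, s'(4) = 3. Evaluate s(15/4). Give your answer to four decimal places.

-1.9594

Write m_i for s''(x_i). With h_i = 1, 1, 1 and divided differences Δ_i = -1, -6, 3, the continuity of s' gives the tridiagonal system
  1·m_0 + 4·m_1 + 1·m_2 = 6(Δ_1 - Δ_0) = -30
  1·m_1 + 4·m_2 + 1·m_3 = 6(Δ_2 - Δ_1) = 54
Clamped end conditions give two more equations: 2h_0·m_0 + h_0·m_1 = 6(Δ_0 - s'(1)) = -36 and h_2·m_2 + 2h_2·m_3 = 6(s'(4) - Δ_2) = 0.
Solving the tridiagonal system: m_0 = -206/15, m_1 = -128/15, m_2 = 268/15, m_3 = -134/15.
On [3, 4], s(x) = -4 - 22/15·(x - 3) + 134/15·(x - 3)² - 67/15·(x - 3)³.
With (x - 3) = 3/4: s(15/4) = -627/320.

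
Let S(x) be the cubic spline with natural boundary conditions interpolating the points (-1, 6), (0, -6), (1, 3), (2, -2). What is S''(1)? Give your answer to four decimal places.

Put σ_i = S'' at the i-th knot. Here h = (1, 1, 1) and Δ = (-12, 9, -5), so the interior equations h_(i-1)·σ_(i-1) + 2(h_(i-1)+h_i)·σ_i + h_i·σ_(i+1) = 6(Δ_i − Δ_(i-1)) read
  1·σ_0 + 4·σ_1 + 1·σ_2 = 6(Δ_1 - Δ_0) = 126
  1·σ_1 + 4·σ_2 + 1·σ_3 = 6(Δ_2 - Δ_1) = -84
Natural end conditions: σ_0 = σ_3 = 0.
Forward elimination and back-substitution give σ_0 = 0, σ_1 = 196/5, σ_2 = -154/5, σ_3 = 0.

-30.8000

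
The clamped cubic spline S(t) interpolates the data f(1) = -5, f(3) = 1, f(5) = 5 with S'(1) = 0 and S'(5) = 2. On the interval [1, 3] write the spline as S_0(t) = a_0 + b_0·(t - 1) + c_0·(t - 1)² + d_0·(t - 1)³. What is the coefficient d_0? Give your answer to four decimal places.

With σ_i denoting the second derivative at x_i, h_i = 2, 2, and Δ_i = (y_(i+1) − y_i)/h_i = 3, 2:
  2·σ_0 + 8·σ_1 + 2·σ_2 = 6(Δ_1 - Δ_0) = -6
Clamped end conditions give two more equations: 2h_0·σ_0 + h_0·σ_1 = 6(Δ_0 - S'(1)) = 18 and h_1·σ_1 + 2h_1·σ_2 = 6(S'(5) - Δ_1) = 0.
Hence σ_0 = 23/4, σ_1 = -5/2, σ_2 = 5/4.
On [1, 3], with S_0(t) = a_0 + b_0·(t - 1) + c_0·(t - 1)² + d_0·(t - 1)³: c_0 = σ_0/2 = 23/8, d_0 = (σ_1 - σ_0)/(6h_0) = -11/16, b_0 = Δ_0 - h_0(2σ_0 + σ_1)/6 = 0.

-0.6875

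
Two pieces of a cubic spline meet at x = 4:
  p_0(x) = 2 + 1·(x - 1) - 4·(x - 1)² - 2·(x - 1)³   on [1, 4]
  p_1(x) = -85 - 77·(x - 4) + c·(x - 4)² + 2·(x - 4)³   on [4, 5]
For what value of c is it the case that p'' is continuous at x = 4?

p_0''(x) = -8 - 12·(x - 1), so p_0''(4) = -44. On the right, p_1''(4) = 2c, so c = -22.

-22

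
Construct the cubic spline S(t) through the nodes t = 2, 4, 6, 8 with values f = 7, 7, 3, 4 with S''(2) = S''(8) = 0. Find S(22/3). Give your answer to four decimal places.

Write m_i for S''(x_i). With h_i = 2, 2, 2 and divided differences Δ_i = 0, -2, 1/2, the continuity of S' gives the tridiagonal system
  2·m_0 + 8·m_1 + 2·m_2 = 6(Δ_1 - Δ_0) = -12
  2·m_1 + 8·m_2 + 2·m_3 = 6(Δ_2 - Δ_1) = 15
Natural end conditions: m_0 = m_3 = 0.
Hence m_0 = 0, m_1 = -21/10, m_2 = 12/5, m_3 = 0.
On [6, 8], S(t) = 3 - 11/10·(t - 6) + 6/5·(t - 6)² - 1/5·(t - 6)³.
With (t - 6) = 4/3: S(22/3) = 431/135.

3.1926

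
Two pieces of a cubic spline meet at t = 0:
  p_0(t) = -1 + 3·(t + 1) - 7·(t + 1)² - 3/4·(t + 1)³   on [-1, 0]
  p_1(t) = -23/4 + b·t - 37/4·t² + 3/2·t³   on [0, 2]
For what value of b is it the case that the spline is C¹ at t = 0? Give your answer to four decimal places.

p_0'(t) = 3 - 14·(t + 1) - 9/4·(t + 1)², so p_0'(0) = -53/4. On the right, p_1'(0) = b, so b = -53/4.

-13.2500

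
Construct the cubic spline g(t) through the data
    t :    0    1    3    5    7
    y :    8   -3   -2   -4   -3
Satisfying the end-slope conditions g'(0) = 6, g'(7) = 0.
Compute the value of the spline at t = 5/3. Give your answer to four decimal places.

-7.1593

With m_i denoting the second derivative at x_i, h_i = 1, 2, 2, 2, and Δ_i = (y_(i+1) − y_i)/h_i = -11, 1/2, -1, 1/2:
  1·m_0 + 6·m_1 + 2·m_2 = 6(Δ_1 - Δ_0) = 69
  2·m_1 + 8·m_2 + 2·m_3 = 6(Δ_2 - Δ_1) = -9
  2·m_2 + 8·m_3 + 2·m_4 = 6(Δ_3 - Δ_2) = 9
Clamped end conditions give two more equations: 2h_0·m_0 + h_0·m_1 = 6(Δ_0 - g'(0)) = -102 and h_3·m_3 + 2h_3·m_4 = 6(g'(7) - Δ_3) = -3.
Hence m_0 = -2727/43, m_1 = 1068/43, m_2 = -357/43, m_3 = 333/86, m_4 = -231/86.
On [1, 3], g(t) = -3 - 1143/86·(t - 1) + 534/43·(t - 1)² - 475/172·(t - 1)³.
With (t - 1) = 2/3: g(5/3) = -8312/1161.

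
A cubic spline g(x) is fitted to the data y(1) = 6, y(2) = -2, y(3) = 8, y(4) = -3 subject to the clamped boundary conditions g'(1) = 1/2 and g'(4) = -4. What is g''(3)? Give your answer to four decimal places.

Let M_i = g''(x_i). Step sizes h_i = 1, 1, 1; slopes of the chords Δ_i = (y_(i+1) - y_i)/h_i = -8, 10, -11.
  1·M_0 + 4·M_1 + 1·M_2 = 6(Δ_1 - Δ_0) = 108
  1·M_1 + 4·M_2 + 1·M_3 = 6(Δ_2 - Δ_1) = -126
Clamped end conditions give two more equations: 2h_0·M_0 + h_0·M_1 = 6(Δ_0 - g'(1)) = -51 and h_2·M_2 + 2h_2·M_3 = 6(g'(4) - Δ_2) = 42.
Solving: M_0 = -264/5, M_1 = 273/5, M_2 = -288/5, M_3 = 249/5.

-57.6000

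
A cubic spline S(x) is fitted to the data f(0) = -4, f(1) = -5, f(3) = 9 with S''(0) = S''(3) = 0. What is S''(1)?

8

Write m_i for S''(x_i). With h_i = 1, 2 and divided differences Δ_i = -1, 7, the continuity of S' gives the tridiagonal system
  1·m_0 + 6·m_1 + 2·m_2 = 6(Δ_1 - Δ_0) = 48
Natural end conditions: m_0 = m_2 = 0.
Solving: m_0 = 0, m_1 = 8, m_2 = 0.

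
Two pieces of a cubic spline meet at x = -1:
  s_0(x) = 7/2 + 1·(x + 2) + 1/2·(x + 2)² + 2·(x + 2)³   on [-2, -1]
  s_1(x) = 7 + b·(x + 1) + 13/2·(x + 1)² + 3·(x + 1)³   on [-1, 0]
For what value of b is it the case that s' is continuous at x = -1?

8

s_0'(x) = 1 + 1·(x + 2) + 6·(x + 2)², so s_0'(-1) = 8. On the right, s_1'(-1) = b, so b = 8.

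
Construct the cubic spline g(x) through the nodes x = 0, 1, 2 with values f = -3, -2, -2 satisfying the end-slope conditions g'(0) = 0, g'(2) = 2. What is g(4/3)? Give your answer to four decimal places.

-2.1111

Put M_i = g'' at the i-th knot. Here h = (1, 1) and Δ = (1, 0), so the interior equations h_(i-1)·M_(i-1) + 2(h_(i-1)+h_i)·M_i + h_i·M_(i+1) = 6(Δ_i − Δ_(i-1)) read
  1·M_0 + 4·M_1 + 1·M_2 = 6(Δ_1 - Δ_0) = -6
Clamped end conditions give two more equations: 2h_0·M_0 + h_0·M_1 = 6(Δ_0 - g'(0)) = 6 and h_1·M_1 + 2h_1·M_2 = 6(g'(2) - Δ_1) = 12.
Hence M_0 = 11/2, M_1 = -5, M_2 = 17/2.
On [1, 2], g(x) = -2 + 1/4·(x - 1) - 5/2·(x - 1)² + 9/4·(x - 1)³.
With (x - 1) = 1/3: g(4/3) = -19/9.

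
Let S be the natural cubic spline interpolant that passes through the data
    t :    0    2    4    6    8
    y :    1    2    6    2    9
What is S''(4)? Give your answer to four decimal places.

-4.9286

With σ_i denoting the second derivative at x_i, h_i = 2, 2, 2, 2, and Δ_i = (y_(i+1) − y_i)/h_i = 1/2, 2, -2, 7/2:
  2·σ_0 + 8·σ_1 + 2·σ_2 = 6(Δ_1 - Δ_0) = 9
  2·σ_1 + 8·σ_2 + 2·σ_3 = 6(Δ_2 - Δ_1) = -24
  2·σ_2 + 8·σ_3 + 2·σ_4 = 6(Δ_3 - Δ_2) = 33
Natural end conditions: σ_0 = σ_4 = 0.
Solving the tridiagonal system: σ_0 = 0, σ_1 = 33/14, σ_2 = -69/14, σ_3 = 75/14, σ_4 = 0.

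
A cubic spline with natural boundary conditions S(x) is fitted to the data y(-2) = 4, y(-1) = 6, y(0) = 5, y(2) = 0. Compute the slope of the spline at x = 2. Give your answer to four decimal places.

-2.7609

Write σ_i for S''(x_i). With h_i = 1, 1, 2 and divided differences Δ_i = 2, -1, -5/2, the continuity of S' gives the tridiagonal system
  1·σ_0 + 4·σ_1 + 1·σ_2 = 6(Δ_1 - Δ_0) = -18
  1·σ_1 + 6·σ_2 + 2·σ_3 = 6(Δ_2 - Δ_1) = -9
Natural end conditions: σ_0 = σ_3 = 0.
Forward elimination and back-substitution give σ_0 = 0, σ_1 = -99/23, σ_2 = -18/23, σ_3 = 0.
On [0, 2], S'(x) = b_2 + 2c_2·x + 3d_2·x² with b_2 = Δ_2 - h_2(2σ_2 + σ_3)/6 = -91/46, c_2 = σ_2/2 = -9/23, d_2 = (σ_3 - σ_2)/(6h_2) = 3/46. So S'(2) = -127/46.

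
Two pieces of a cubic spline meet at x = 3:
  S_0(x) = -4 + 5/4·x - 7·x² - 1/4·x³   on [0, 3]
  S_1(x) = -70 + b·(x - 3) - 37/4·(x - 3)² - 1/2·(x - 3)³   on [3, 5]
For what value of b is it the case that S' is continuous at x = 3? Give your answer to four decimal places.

S_0'(x) = 5/4 - 14·x - 3/4·x², so S_0'(3) = -95/2. On the right, S_1'(3) = b, so b = -95/2.

-47.5000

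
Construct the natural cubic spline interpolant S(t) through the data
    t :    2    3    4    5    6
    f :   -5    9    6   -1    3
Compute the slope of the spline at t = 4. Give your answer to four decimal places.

Let σ_i = S''(x_i). Step sizes h_i = 1, 1, 1, 1; slopes of the chords Δ_i = (y_(i+1) - y_i)/h_i = 14, -3, -7, 4.
  1·σ_0 + 4·σ_1 + 1·σ_2 = 6(Δ_1 - Δ_0) = -102
  1·σ_1 + 4·σ_2 + 1·σ_3 = 6(Δ_2 - Δ_1) = -24
  1·σ_2 + 4·σ_3 + 1·σ_4 = 6(Δ_3 - Δ_2) = 66
Natural end conditions: σ_0 = σ_4 = 0.
Forward elimination and back-substitution give σ_0 = 0, σ_1 = -171/7, σ_2 = -30/7, σ_3 = 123/7, σ_4 = 0.
On [4, 5], S'(t) = b_2 + 2c_2·(t - 4) + 3d_2·(t - 4)² with b_2 = Δ_2 - h_2(2σ_2 + σ_3)/6 = -17/2, c_2 = σ_2/2 = -15/7, d_2 = (σ_3 - σ_2)/(6h_2) = 51/14. So S'(4) = -17/2.

-8.5000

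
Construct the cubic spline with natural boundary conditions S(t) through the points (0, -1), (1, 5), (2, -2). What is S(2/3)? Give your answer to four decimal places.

Let M_i = S''(x_i). Step sizes h_i = 1, 1; slopes of the chords Δ_i = (y_(i+1) - y_i)/h_i = 6, -7.
  1·M_0 + 4·M_1 + 1·M_2 = 6(Δ_1 - Δ_0) = -78
Natural end conditions: M_0 = M_2 = 0.
Forward elimination and back-substitution give M_0 = 0, M_1 = -39/2, M_2 = 0.
On [0, 1], S(t) = -1 + 37/4·t + 0·t² - 13/4·t³.
With t = 2/3: S(2/3) = 227/54.

4.2037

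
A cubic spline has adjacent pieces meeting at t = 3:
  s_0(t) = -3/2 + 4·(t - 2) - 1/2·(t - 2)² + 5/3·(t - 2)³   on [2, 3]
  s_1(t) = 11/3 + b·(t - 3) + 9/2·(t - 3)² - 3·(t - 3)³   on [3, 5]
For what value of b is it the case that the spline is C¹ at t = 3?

8

s_0'(t) = 4 - 1·(t - 2) + 5·(t - 2)², so s_0'(3) = 8. On the right, s_1'(3) = b, so b = 8.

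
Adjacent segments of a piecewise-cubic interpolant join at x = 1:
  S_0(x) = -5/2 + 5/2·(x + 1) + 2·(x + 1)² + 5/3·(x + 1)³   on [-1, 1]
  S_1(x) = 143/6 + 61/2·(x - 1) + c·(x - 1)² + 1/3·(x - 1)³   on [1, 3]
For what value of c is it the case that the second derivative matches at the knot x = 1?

S_0''(x) = 4 + 10·(x + 1), so S_0''(1) = 24. On the right, S_1''(1) = 2c, so c = 12.

12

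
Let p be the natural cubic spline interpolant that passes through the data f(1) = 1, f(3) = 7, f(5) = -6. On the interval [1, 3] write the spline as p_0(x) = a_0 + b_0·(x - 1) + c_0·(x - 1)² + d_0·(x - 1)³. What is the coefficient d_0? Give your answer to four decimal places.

-0.5938

Put M_i = p'' at the i-th knot. Here h = (2, 2) and Δ = (3, -13/2), so the interior equations h_(i-1)·M_(i-1) + 2(h_(i-1)+h_i)·M_i + h_i·M_(i+1) = 6(Δ_i − Δ_(i-1)) read
  2·M_0 + 8·M_1 + 2·M_2 = 6(Δ_1 - Δ_0) = -57
Natural end conditions: M_0 = M_2 = 0.
Solving: M_0 = 0, M_1 = -57/8, M_2 = 0.
On [1, 3], with p_0(x) = a_0 + b_0·(x - 1) + c_0·(x - 1)² + d_0·(x - 1)³: c_0 = M_0/2 = 0, d_0 = (M_1 - M_0)/(6h_0) = -19/32, b_0 = Δ_0 - h_0(2M_0 + M_1)/6 = 43/8.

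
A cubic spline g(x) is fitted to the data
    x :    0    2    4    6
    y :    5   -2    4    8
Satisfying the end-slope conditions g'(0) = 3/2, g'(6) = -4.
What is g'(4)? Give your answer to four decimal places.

Write σ_i for g''(x_i). With h_i = 2, 2, 2 and divided differences Δ_i = -7/2, 3, 2, the continuity of g' gives the tridiagonal system
  2·σ_0 + 8·σ_1 + 2·σ_2 = 6(Δ_1 - Δ_0) = 39
  2·σ_1 + 8·σ_2 + 2·σ_3 = 6(Δ_2 - Δ_1) = -6
Clamped end conditions give two more equations: 2h_0·σ_0 + h_0·σ_1 = 6(Δ_0 - g'(0)) = -30 and h_2·σ_2 + 2h_2·σ_3 = 6(g'(6) - Δ_2) = -36.
Hence σ_0 = -343/30, σ_1 = 118/15, σ_2 = -8/15, σ_3 = -131/15.
On [4, 6], g'(x) = b_2 + 2c_2·(x - 4) + 3d_2·(x - 4)² with b_2 = Δ_2 - h_2(2σ_2 + σ_3)/6 = 79/15, c_2 = σ_2/2 = -4/15, d_2 = (σ_3 - σ_2)/(6h_2) = -41/60. So g'(4) = 79/15.

5.2667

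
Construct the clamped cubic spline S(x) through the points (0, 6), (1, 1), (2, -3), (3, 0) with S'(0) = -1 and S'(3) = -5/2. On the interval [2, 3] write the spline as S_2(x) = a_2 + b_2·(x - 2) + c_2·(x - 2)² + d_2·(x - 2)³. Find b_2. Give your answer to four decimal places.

1.6000

Put m_i = S'' at the i-th knot. Here h = (1, 1, 1) and Δ = (-5, -4, 3), so the interior equations h_(i-1)·m_(i-1) + 2(h_(i-1)+h_i)·m_i + h_i·m_(i+1) = 6(Δ_i − Δ_(i-1)) read
  1·m_0 + 4·m_1 + 1·m_2 = 6(Δ_1 - Δ_0) = 6
  1·m_1 + 4·m_2 + 1·m_3 = 6(Δ_2 - Δ_1) = 42
Clamped end conditions give two more equations: 2h_0·m_0 + h_0·m_1 = 6(Δ_0 - S'(0)) = -24 and h_2·m_2 + 2h_2·m_3 = 6(S'(3) - Δ_2) = -33.
Solving the tridiagonal system: m_0 = -61/5, m_1 = 2/5, m_2 = 83/5, m_3 = -124/5.
On [2, 3], with S_2(x) = a_2 + b_2·(x - 2) + c_2·(x - 2)² + d_2·(x - 2)³: c_2 = m_2/2 = 83/10, d_2 = (m_3 - m_2)/(6h_2) = -69/10, b_2 = Δ_2 - h_2(2m_2 + m_3)/6 = 8/5.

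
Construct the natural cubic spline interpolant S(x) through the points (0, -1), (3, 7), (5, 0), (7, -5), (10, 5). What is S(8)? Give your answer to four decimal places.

With m_i denoting the second derivative at x_i, h_i = 3, 2, 2, 3, and Δ_i = (y_(i+1) − y_i)/h_i = 8/3, -7/2, -5/2, 10/3:
  3·m_0 + 10·m_1 + 2·m_2 = 6(Δ_1 - Δ_0) = -37
  2·m_1 + 8·m_2 + 2·m_3 = 6(Δ_2 - Δ_1) = 6
  2·m_2 + 10·m_3 + 3·m_4 = 6(Δ_3 - Δ_2) = 35
Natural end conditions: m_0 = m_4 = 0.
Hence m_0 = 0, m_1 = -349/90, m_2 = 8/9, m_3 = 299/90, m_4 = 0.
On [7, 10], S(x) = -5 + 1/90·(x - 7) + 299/180·(x - 7)² - 299/1620·(x - 7)³.
With (x - 7) = 1: S(8) = -569/162.

-3.5123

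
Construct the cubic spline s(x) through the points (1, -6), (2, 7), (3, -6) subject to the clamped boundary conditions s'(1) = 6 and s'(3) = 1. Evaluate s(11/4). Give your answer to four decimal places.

Let M_i = s''(x_i). Step sizes h_i = 1, 1; slopes of the chords Δ_i = (y_(i+1) - y_i)/h_i = 13, -13.
  1·M_0 + 4·M_1 + 1·M_2 = 6(Δ_1 - Δ_0) = -156
Clamped end conditions give two more equations: 2h_0·M_0 + h_0·M_1 = 6(Δ_0 - s'(1)) = 42 and h_1·M_1 + 2h_1·M_2 = 6(s'(3) - Δ_1) = 84.
Solving the tridiagonal system: M_0 = 115/2, M_1 = -73, M_2 = 157/2.
On [2, 3], s(x) = 7 - 7/4·(x - 2) - 73/2·(x - 2)² + 101/4·(x - 2)³.
With (x - 2) = 3/4: s(11/4) = -1073/256.

-4.1914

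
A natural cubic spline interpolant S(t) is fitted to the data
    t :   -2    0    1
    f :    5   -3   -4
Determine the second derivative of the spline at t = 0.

3

Put M_i = S'' at the i-th knot. Here h = (2, 1) and Δ = (-4, -1), so the interior equations h_(i-1)·M_(i-1) + 2(h_(i-1)+h_i)·M_i + h_i·M_(i+1) = 6(Δ_i − Δ_(i-1)) read
  2·M_0 + 6·M_1 + 1·M_2 = 6(Δ_1 - Δ_0) = 18
Natural end conditions: M_0 = M_2 = 0.
Solving: M_0 = 0, M_1 = 3, M_2 = 0.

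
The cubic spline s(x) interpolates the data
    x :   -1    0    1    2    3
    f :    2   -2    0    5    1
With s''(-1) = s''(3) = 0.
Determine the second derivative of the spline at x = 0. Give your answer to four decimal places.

Let σ_i = s''(x_i). Step sizes h_i = 1, 1, 1, 1; slopes of the chords Δ_i = (y_(i+1) - y_i)/h_i = -4, 2, 5, -4.
  1·σ_0 + 4·σ_1 + 1·σ_2 = 6(Δ_1 - Δ_0) = 36
  1·σ_1 + 4·σ_2 + 1·σ_3 = 6(Δ_2 - Δ_1) = 18
  1·σ_2 + 4·σ_3 + 1·σ_4 = 6(Δ_3 - Δ_2) = -54
Natural end conditions: σ_0 = σ_4 = 0.
Hence σ_0 = 0, σ_1 = 207/28, σ_2 = 45/7, σ_3 = -423/28, σ_4 = 0.

7.3929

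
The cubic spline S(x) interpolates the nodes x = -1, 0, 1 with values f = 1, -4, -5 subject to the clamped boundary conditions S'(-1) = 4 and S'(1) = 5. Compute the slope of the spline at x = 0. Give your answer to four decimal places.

Write m_i for S''(x_i). With h_i = 1, 1 and divided differences Δ_i = -5, -1, the continuity of S' gives the tridiagonal system
  1·m_0 + 4·m_1 + 1·m_2 = 6(Δ_1 - Δ_0) = 24
Clamped end conditions give two more equations: 2h_0·m_0 + h_0·m_1 = 6(Δ_0 - S'(-1)) = -54 and h_1·m_1 + 2h_1·m_2 = 6(S'(1) - Δ_1) = 36.
Forward elimination and back-substitution give m_0 = -65/2, m_1 = 11, m_2 = 25/2.
On [0, 1], S'(x) = b_1 + 2c_1·x + 3d_1·x² with b_1 = Δ_1 - h_1(2m_1 + m_2)/6 = -27/4, c_1 = m_1/2 = 11/2, d_1 = (m_2 - m_1)/(6h_1) = 1/4. So S'(0) = -27/4.

-6.7500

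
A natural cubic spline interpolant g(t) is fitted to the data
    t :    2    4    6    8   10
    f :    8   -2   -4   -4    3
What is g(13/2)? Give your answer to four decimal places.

-4.2754

Write m_i for g''(x_i). With h_i = 2, 2, 2, 2 and divided differences Δ_i = -5, -1, 0, 7/2, the continuity of g' gives the tridiagonal system
  2·m_0 + 8·m_1 + 2·m_2 = 6(Δ_1 - Δ_0) = 24
  2·m_1 + 8·m_2 + 2·m_3 = 6(Δ_2 - Δ_1) = 6
  2·m_2 + 8·m_3 + 2·m_4 = 6(Δ_3 - Δ_2) = 21
Natural end conditions: m_0 = m_4 = 0.
Forward elimination and back-substitution give m_0 = 0, m_1 = 51/16, m_2 = -3/4, m_3 = 45/16, m_4 = 0.
On [6, 8], g(t) = -4 - 7/16·(t - 6) - 3/8·(t - 6)² + 19/64·(t - 6)³.
With (t - 6) = 1/2: g(13/2) = -2189/512.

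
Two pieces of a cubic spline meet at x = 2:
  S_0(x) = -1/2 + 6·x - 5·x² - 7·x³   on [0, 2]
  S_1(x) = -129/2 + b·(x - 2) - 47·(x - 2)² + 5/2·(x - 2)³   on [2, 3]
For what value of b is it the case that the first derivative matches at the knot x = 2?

S_0'(x) = 6 - 10·x - 21·x², so S_0'(2) = -98. On the right, S_1'(2) = b, so b = -98.

-98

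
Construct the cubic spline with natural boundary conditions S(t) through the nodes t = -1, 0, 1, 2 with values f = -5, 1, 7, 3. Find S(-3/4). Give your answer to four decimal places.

-3.6563

Let M_i = S''(x_i). Step sizes h_i = 1, 1, 1; slopes of the chords Δ_i = (y_(i+1) - y_i)/h_i = 6, 6, -4.
  1·M_0 + 4·M_1 + 1·M_2 = 6(Δ_1 - Δ_0) = 0
  1·M_1 + 4·M_2 + 1·M_3 = 6(Δ_2 - Δ_1) = -60
Natural end conditions: M_0 = M_3 = 0.
Solving: M_0 = 0, M_1 = 4, M_2 = -16, M_3 = 0.
On [-1, 0], S(t) = -5 + 16/3·(t + 1) + 0·(t + 1)² + 2/3·(t + 1)³.
With (t + 1) = 1/4: S(-3/4) = -117/32.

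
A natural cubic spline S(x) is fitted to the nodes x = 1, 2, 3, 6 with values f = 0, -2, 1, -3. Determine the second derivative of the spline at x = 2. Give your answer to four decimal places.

Write m_i for S''(x_i). With h_i = 1, 1, 3 and divided differences Δ_i = -2, 3, -4/3, the continuity of S' gives the tridiagonal system
  1·m_0 + 4·m_1 + 1·m_2 = 6(Δ_1 - Δ_0) = 30
  1·m_1 + 8·m_2 + 3·m_3 = 6(Δ_2 - Δ_1) = -26
Natural end conditions: m_0 = m_3 = 0.
Hence m_0 = 0, m_1 = 266/31, m_2 = -134/31, m_3 = 0.

8.5806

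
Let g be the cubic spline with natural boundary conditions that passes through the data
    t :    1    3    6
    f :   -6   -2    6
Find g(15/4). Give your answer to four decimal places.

-0.1969

Let M_i = g''(x_i). Step sizes h_i = 2, 3; slopes of the chords Δ_i = (y_(i+1) - y_i)/h_i = 2, 8/3.
  2·M_0 + 10·M_1 + 3·M_2 = 6(Δ_1 - Δ_0) = 4
Natural end conditions: M_0 = M_2 = 0.
Hence M_0 = 0, M_1 = 2/5, M_2 = 0.
On [3, 6], g(t) = -2 + 34/15·(t - 3) + 1/5·(t - 3)² - 1/45·(t - 3)³.
With (t - 3) = 3/4: g(15/4) = -63/320.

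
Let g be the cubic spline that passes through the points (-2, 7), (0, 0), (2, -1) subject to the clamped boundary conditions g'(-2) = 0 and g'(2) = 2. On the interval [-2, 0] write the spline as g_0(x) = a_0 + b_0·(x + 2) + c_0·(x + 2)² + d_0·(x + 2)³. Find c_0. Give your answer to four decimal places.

-3.5000

Put M_i = g'' at the i-th knot. Here h = (2, 2) and Δ = (-7/2, -1/2), so the interior equations h_(i-1)·M_(i-1) + 2(h_(i-1)+h_i)·M_i + h_i·M_(i+1) = 6(Δ_i − Δ_(i-1)) read
  2·M_0 + 8·M_1 + 2·M_2 = 6(Δ_1 - Δ_0) = 18
Clamped end conditions give two more equations: 2h_0·M_0 + h_0·M_1 = 6(Δ_0 - g'(-2)) = -21 and h_1·M_1 + 2h_1·M_2 = 6(g'(2) - Δ_1) = 15.
Forward elimination and back-substitution give M_0 = -7, M_1 = 7/2, M_2 = 2.
On [-2, 0], with g_0(x) = a_0 + b_0·(x + 2) + c_0·(x + 2)² + d_0·(x + 2)³: c_0 = M_0/2 = -7/2, d_0 = (M_1 - M_0)/(6h_0) = 7/8, b_0 = Δ_0 - h_0(2M_0 + M_1)/6 = 0.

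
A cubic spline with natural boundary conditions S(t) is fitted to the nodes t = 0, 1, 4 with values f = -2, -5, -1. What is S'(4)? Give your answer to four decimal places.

With M_i denoting the second derivative at x_i, h_i = 1, 3, and Δ_i = (y_(i+1) − y_i)/h_i = -3, 4/3:
  1·M_0 + 8·M_1 + 3·M_2 = 6(Δ_1 - Δ_0) = 26
Natural end conditions: M_0 = M_2 = 0.
Solving: M_0 = 0, M_1 = 13/4, M_2 = 0.
On [1, 4], S'(t) = b_1 + 2c_1·(t - 1) + 3d_1·(t - 1)² with b_1 = Δ_1 - h_1(2M_1 + M_2)/6 = -23/12, c_1 = M_1/2 = 13/8, d_1 = (M_2 - M_1)/(6h_1) = -13/72. So S'(4) = 71/24.

2.9583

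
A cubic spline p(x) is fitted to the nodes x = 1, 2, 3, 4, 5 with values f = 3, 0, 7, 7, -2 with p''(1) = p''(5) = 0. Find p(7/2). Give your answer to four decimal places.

8.4263

Put M_i = p'' at the i-th knot. Here h = (1, 1, 1, 1) and Δ = (-3, 7, 0, -9), so the interior equations h_(i-1)·M_(i-1) + 2(h_(i-1)+h_i)·M_i + h_i·M_(i+1) = 6(Δ_i − Δ_(i-1)) read
  1·M_0 + 4·M_1 + 1·M_2 = 6(Δ_1 - Δ_0) = 60
  1·M_1 + 4·M_2 + 1·M_3 = 6(Δ_2 - Δ_1) = -42
  1·M_2 + 4·M_3 + 1·M_4 = 6(Δ_3 - Δ_2) = -54
Natural end conditions: M_0 = M_4 = 0.
Solving the tridiagonal system: M_0 = 0, M_1 = 507/28, M_2 = -87/7, M_3 = -291/28, M_4 = 0.
On [3, 4], p(x) = 7 + 47/8·(x - 3) - 87/14·(x - 3)² + 19/56·(x - 3)³.
With (x - 3) = 1/2: p(7/2) = 3775/448.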